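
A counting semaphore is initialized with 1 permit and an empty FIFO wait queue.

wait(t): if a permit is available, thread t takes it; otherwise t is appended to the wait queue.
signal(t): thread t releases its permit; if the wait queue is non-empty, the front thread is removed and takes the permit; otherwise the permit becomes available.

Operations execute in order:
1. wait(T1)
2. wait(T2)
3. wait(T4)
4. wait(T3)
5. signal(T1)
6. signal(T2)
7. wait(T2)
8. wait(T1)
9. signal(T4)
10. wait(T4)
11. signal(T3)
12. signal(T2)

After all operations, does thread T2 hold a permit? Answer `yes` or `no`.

Step 1: wait(T1) -> count=0 queue=[] holders={T1}
Step 2: wait(T2) -> count=0 queue=[T2] holders={T1}
Step 3: wait(T4) -> count=0 queue=[T2,T4] holders={T1}
Step 4: wait(T3) -> count=0 queue=[T2,T4,T3] holders={T1}
Step 5: signal(T1) -> count=0 queue=[T4,T3] holders={T2}
Step 6: signal(T2) -> count=0 queue=[T3] holders={T4}
Step 7: wait(T2) -> count=0 queue=[T3,T2] holders={T4}
Step 8: wait(T1) -> count=0 queue=[T3,T2,T1] holders={T4}
Step 9: signal(T4) -> count=0 queue=[T2,T1] holders={T3}
Step 10: wait(T4) -> count=0 queue=[T2,T1,T4] holders={T3}
Step 11: signal(T3) -> count=0 queue=[T1,T4] holders={T2}
Step 12: signal(T2) -> count=0 queue=[T4] holders={T1}
Final holders: {T1} -> T2 not in holders

Answer: no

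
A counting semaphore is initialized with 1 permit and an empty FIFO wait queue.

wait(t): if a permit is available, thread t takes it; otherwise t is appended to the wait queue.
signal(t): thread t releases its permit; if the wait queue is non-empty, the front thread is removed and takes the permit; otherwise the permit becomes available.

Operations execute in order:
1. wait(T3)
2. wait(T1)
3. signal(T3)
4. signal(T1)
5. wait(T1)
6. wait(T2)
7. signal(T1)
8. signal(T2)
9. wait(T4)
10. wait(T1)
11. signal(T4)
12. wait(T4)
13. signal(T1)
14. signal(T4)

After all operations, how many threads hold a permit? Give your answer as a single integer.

Answer: 0

Derivation:
Step 1: wait(T3) -> count=0 queue=[] holders={T3}
Step 2: wait(T1) -> count=0 queue=[T1] holders={T3}
Step 3: signal(T3) -> count=0 queue=[] holders={T1}
Step 4: signal(T1) -> count=1 queue=[] holders={none}
Step 5: wait(T1) -> count=0 queue=[] holders={T1}
Step 6: wait(T2) -> count=0 queue=[T2] holders={T1}
Step 7: signal(T1) -> count=0 queue=[] holders={T2}
Step 8: signal(T2) -> count=1 queue=[] holders={none}
Step 9: wait(T4) -> count=0 queue=[] holders={T4}
Step 10: wait(T1) -> count=0 queue=[T1] holders={T4}
Step 11: signal(T4) -> count=0 queue=[] holders={T1}
Step 12: wait(T4) -> count=0 queue=[T4] holders={T1}
Step 13: signal(T1) -> count=0 queue=[] holders={T4}
Step 14: signal(T4) -> count=1 queue=[] holders={none}
Final holders: {none} -> 0 thread(s)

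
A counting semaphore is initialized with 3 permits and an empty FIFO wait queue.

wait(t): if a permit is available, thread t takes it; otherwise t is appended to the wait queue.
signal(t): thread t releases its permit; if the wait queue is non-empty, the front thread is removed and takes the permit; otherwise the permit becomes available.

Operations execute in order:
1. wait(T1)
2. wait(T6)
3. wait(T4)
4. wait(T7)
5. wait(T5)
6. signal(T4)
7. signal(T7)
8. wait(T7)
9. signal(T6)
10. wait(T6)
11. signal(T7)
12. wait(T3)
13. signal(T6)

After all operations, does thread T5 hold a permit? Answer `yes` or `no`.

Answer: yes

Derivation:
Step 1: wait(T1) -> count=2 queue=[] holders={T1}
Step 2: wait(T6) -> count=1 queue=[] holders={T1,T6}
Step 3: wait(T4) -> count=0 queue=[] holders={T1,T4,T6}
Step 4: wait(T7) -> count=0 queue=[T7] holders={T1,T4,T6}
Step 5: wait(T5) -> count=0 queue=[T7,T5] holders={T1,T4,T6}
Step 6: signal(T4) -> count=0 queue=[T5] holders={T1,T6,T7}
Step 7: signal(T7) -> count=0 queue=[] holders={T1,T5,T6}
Step 8: wait(T7) -> count=0 queue=[T7] holders={T1,T5,T6}
Step 9: signal(T6) -> count=0 queue=[] holders={T1,T5,T7}
Step 10: wait(T6) -> count=0 queue=[T6] holders={T1,T5,T7}
Step 11: signal(T7) -> count=0 queue=[] holders={T1,T5,T6}
Step 12: wait(T3) -> count=0 queue=[T3] holders={T1,T5,T6}
Step 13: signal(T6) -> count=0 queue=[] holders={T1,T3,T5}
Final holders: {T1,T3,T5} -> T5 in holders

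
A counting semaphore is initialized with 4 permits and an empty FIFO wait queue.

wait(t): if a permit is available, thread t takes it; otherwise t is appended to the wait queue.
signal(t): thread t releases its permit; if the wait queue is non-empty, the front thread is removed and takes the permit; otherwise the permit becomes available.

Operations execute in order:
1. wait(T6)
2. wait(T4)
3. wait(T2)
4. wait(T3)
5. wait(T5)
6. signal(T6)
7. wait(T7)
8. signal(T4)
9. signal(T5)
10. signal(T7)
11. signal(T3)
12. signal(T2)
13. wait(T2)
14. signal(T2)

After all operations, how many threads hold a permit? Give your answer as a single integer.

Step 1: wait(T6) -> count=3 queue=[] holders={T6}
Step 2: wait(T4) -> count=2 queue=[] holders={T4,T6}
Step 3: wait(T2) -> count=1 queue=[] holders={T2,T4,T6}
Step 4: wait(T3) -> count=0 queue=[] holders={T2,T3,T4,T6}
Step 5: wait(T5) -> count=0 queue=[T5] holders={T2,T3,T4,T6}
Step 6: signal(T6) -> count=0 queue=[] holders={T2,T3,T4,T5}
Step 7: wait(T7) -> count=0 queue=[T7] holders={T2,T3,T4,T5}
Step 8: signal(T4) -> count=0 queue=[] holders={T2,T3,T5,T7}
Step 9: signal(T5) -> count=1 queue=[] holders={T2,T3,T7}
Step 10: signal(T7) -> count=2 queue=[] holders={T2,T3}
Step 11: signal(T3) -> count=3 queue=[] holders={T2}
Step 12: signal(T2) -> count=4 queue=[] holders={none}
Step 13: wait(T2) -> count=3 queue=[] holders={T2}
Step 14: signal(T2) -> count=4 queue=[] holders={none}
Final holders: {none} -> 0 thread(s)

Answer: 0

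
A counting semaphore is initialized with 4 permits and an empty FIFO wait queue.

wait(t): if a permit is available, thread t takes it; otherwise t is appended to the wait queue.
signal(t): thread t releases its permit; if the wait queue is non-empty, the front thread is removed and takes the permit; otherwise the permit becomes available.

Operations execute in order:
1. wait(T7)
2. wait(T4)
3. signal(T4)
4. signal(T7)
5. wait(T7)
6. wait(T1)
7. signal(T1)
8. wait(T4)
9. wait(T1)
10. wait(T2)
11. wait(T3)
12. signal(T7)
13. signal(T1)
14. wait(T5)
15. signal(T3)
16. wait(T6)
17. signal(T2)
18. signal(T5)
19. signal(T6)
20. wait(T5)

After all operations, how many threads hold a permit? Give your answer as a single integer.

Answer: 2

Derivation:
Step 1: wait(T7) -> count=3 queue=[] holders={T7}
Step 2: wait(T4) -> count=2 queue=[] holders={T4,T7}
Step 3: signal(T4) -> count=3 queue=[] holders={T7}
Step 4: signal(T7) -> count=4 queue=[] holders={none}
Step 5: wait(T7) -> count=3 queue=[] holders={T7}
Step 6: wait(T1) -> count=2 queue=[] holders={T1,T7}
Step 7: signal(T1) -> count=3 queue=[] holders={T7}
Step 8: wait(T4) -> count=2 queue=[] holders={T4,T7}
Step 9: wait(T1) -> count=1 queue=[] holders={T1,T4,T7}
Step 10: wait(T2) -> count=0 queue=[] holders={T1,T2,T4,T7}
Step 11: wait(T3) -> count=0 queue=[T3] holders={T1,T2,T4,T7}
Step 12: signal(T7) -> count=0 queue=[] holders={T1,T2,T3,T4}
Step 13: signal(T1) -> count=1 queue=[] holders={T2,T3,T4}
Step 14: wait(T5) -> count=0 queue=[] holders={T2,T3,T4,T5}
Step 15: signal(T3) -> count=1 queue=[] holders={T2,T4,T5}
Step 16: wait(T6) -> count=0 queue=[] holders={T2,T4,T5,T6}
Step 17: signal(T2) -> count=1 queue=[] holders={T4,T5,T6}
Step 18: signal(T5) -> count=2 queue=[] holders={T4,T6}
Step 19: signal(T6) -> count=3 queue=[] holders={T4}
Step 20: wait(T5) -> count=2 queue=[] holders={T4,T5}
Final holders: {T4,T5} -> 2 thread(s)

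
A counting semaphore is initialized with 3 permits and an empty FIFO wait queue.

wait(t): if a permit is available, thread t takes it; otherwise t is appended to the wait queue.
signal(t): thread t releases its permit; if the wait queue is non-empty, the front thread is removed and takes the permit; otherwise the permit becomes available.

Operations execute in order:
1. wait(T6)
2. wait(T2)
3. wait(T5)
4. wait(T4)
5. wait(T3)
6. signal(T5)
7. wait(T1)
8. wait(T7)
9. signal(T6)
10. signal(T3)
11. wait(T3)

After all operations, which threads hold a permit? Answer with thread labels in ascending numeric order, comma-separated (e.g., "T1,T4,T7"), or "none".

Answer: T1,T2,T4

Derivation:
Step 1: wait(T6) -> count=2 queue=[] holders={T6}
Step 2: wait(T2) -> count=1 queue=[] holders={T2,T6}
Step 3: wait(T5) -> count=0 queue=[] holders={T2,T5,T6}
Step 4: wait(T4) -> count=0 queue=[T4] holders={T2,T5,T6}
Step 5: wait(T3) -> count=0 queue=[T4,T3] holders={T2,T5,T6}
Step 6: signal(T5) -> count=0 queue=[T3] holders={T2,T4,T6}
Step 7: wait(T1) -> count=0 queue=[T3,T1] holders={T2,T4,T6}
Step 8: wait(T7) -> count=0 queue=[T3,T1,T7] holders={T2,T4,T6}
Step 9: signal(T6) -> count=0 queue=[T1,T7] holders={T2,T3,T4}
Step 10: signal(T3) -> count=0 queue=[T7] holders={T1,T2,T4}
Step 11: wait(T3) -> count=0 queue=[T7,T3] holders={T1,T2,T4}
Final holders: T1,T2,T4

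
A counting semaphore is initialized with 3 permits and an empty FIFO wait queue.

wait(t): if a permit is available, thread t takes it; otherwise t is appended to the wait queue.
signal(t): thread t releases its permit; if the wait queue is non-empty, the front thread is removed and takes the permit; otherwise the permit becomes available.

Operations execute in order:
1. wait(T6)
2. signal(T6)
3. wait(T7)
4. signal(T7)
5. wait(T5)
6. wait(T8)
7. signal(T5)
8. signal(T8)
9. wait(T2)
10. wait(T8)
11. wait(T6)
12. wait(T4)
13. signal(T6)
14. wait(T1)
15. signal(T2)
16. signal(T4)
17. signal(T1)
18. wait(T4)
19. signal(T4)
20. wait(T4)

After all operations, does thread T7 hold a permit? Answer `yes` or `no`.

Step 1: wait(T6) -> count=2 queue=[] holders={T6}
Step 2: signal(T6) -> count=3 queue=[] holders={none}
Step 3: wait(T7) -> count=2 queue=[] holders={T7}
Step 4: signal(T7) -> count=3 queue=[] holders={none}
Step 5: wait(T5) -> count=2 queue=[] holders={T5}
Step 6: wait(T8) -> count=1 queue=[] holders={T5,T8}
Step 7: signal(T5) -> count=2 queue=[] holders={T8}
Step 8: signal(T8) -> count=3 queue=[] holders={none}
Step 9: wait(T2) -> count=2 queue=[] holders={T2}
Step 10: wait(T8) -> count=1 queue=[] holders={T2,T8}
Step 11: wait(T6) -> count=0 queue=[] holders={T2,T6,T8}
Step 12: wait(T4) -> count=0 queue=[T4] holders={T2,T6,T8}
Step 13: signal(T6) -> count=0 queue=[] holders={T2,T4,T8}
Step 14: wait(T1) -> count=0 queue=[T1] holders={T2,T4,T8}
Step 15: signal(T2) -> count=0 queue=[] holders={T1,T4,T8}
Step 16: signal(T4) -> count=1 queue=[] holders={T1,T8}
Step 17: signal(T1) -> count=2 queue=[] holders={T8}
Step 18: wait(T4) -> count=1 queue=[] holders={T4,T8}
Step 19: signal(T4) -> count=2 queue=[] holders={T8}
Step 20: wait(T4) -> count=1 queue=[] holders={T4,T8}
Final holders: {T4,T8} -> T7 not in holders

Answer: no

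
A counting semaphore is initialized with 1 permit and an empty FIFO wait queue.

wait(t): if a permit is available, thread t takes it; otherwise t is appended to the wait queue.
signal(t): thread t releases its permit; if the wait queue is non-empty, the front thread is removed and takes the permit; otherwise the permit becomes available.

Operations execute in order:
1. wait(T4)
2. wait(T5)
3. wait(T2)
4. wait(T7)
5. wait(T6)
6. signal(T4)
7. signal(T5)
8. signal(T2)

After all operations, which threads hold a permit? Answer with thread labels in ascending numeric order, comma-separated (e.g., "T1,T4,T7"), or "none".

Answer: T7

Derivation:
Step 1: wait(T4) -> count=0 queue=[] holders={T4}
Step 2: wait(T5) -> count=0 queue=[T5] holders={T4}
Step 3: wait(T2) -> count=0 queue=[T5,T2] holders={T4}
Step 4: wait(T7) -> count=0 queue=[T5,T2,T7] holders={T4}
Step 5: wait(T6) -> count=0 queue=[T5,T2,T7,T6] holders={T4}
Step 6: signal(T4) -> count=0 queue=[T2,T7,T6] holders={T5}
Step 7: signal(T5) -> count=0 queue=[T7,T6] holders={T2}
Step 8: signal(T2) -> count=0 queue=[T6] holders={T7}
Final holders: T7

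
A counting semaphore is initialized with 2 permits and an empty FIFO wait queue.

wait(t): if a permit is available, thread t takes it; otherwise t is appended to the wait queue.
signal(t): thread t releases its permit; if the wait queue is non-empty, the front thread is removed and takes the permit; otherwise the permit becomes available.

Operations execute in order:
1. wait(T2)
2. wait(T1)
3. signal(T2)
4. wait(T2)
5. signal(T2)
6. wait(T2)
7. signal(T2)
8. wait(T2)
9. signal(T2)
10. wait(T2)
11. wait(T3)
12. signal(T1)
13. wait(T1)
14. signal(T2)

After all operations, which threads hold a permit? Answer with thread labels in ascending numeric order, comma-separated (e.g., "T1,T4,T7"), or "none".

Step 1: wait(T2) -> count=1 queue=[] holders={T2}
Step 2: wait(T1) -> count=0 queue=[] holders={T1,T2}
Step 3: signal(T2) -> count=1 queue=[] holders={T1}
Step 4: wait(T2) -> count=0 queue=[] holders={T1,T2}
Step 5: signal(T2) -> count=1 queue=[] holders={T1}
Step 6: wait(T2) -> count=0 queue=[] holders={T1,T2}
Step 7: signal(T2) -> count=1 queue=[] holders={T1}
Step 8: wait(T2) -> count=0 queue=[] holders={T1,T2}
Step 9: signal(T2) -> count=1 queue=[] holders={T1}
Step 10: wait(T2) -> count=0 queue=[] holders={T1,T2}
Step 11: wait(T3) -> count=0 queue=[T3] holders={T1,T2}
Step 12: signal(T1) -> count=0 queue=[] holders={T2,T3}
Step 13: wait(T1) -> count=0 queue=[T1] holders={T2,T3}
Step 14: signal(T2) -> count=0 queue=[] holders={T1,T3}
Final holders: T1,T3

Answer: T1,T3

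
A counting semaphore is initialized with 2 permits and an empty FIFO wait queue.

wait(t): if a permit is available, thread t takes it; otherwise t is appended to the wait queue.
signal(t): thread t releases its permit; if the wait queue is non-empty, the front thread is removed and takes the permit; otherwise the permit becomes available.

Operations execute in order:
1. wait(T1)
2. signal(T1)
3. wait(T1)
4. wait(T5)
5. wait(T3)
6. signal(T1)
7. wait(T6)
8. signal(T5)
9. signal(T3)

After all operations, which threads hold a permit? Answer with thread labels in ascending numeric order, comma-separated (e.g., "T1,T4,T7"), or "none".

Answer: T6

Derivation:
Step 1: wait(T1) -> count=1 queue=[] holders={T1}
Step 2: signal(T1) -> count=2 queue=[] holders={none}
Step 3: wait(T1) -> count=1 queue=[] holders={T1}
Step 4: wait(T5) -> count=0 queue=[] holders={T1,T5}
Step 5: wait(T3) -> count=0 queue=[T3] holders={T1,T5}
Step 6: signal(T1) -> count=0 queue=[] holders={T3,T5}
Step 7: wait(T6) -> count=0 queue=[T6] holders={T3,T5}
Step 8: signal(T5) -> count=0 queue=[] holders={T3,T6}
Step 9: signal(T3) -> count=1 queue=[] holders={T6}
Final holders: T6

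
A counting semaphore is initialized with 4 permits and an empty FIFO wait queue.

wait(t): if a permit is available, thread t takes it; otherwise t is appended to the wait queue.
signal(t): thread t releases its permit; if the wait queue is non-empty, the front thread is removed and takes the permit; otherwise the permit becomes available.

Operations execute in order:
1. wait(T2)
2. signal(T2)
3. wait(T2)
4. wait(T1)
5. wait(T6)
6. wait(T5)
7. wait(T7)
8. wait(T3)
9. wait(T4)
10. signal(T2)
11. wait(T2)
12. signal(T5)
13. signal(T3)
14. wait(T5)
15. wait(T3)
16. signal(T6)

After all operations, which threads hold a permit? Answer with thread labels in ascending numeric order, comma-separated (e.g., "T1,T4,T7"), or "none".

Step 1: wait(T2) -> count=3 queue=[] holders={T2}
Step 2: signal(T2) -> count=4 queue=[] holders={none}
Step 3: wait(T2) -> count=3 queue=[] holders={T2}
Step 4: wait(T1) -> count=2 queue=[] holders={T1,T2}
Step 5: wait(T6) -> count=1 queue=[] holders={T1,T2,T6}
Step 6: wait(T5) -> count=0 queue=[] holders={T1,T2,T5,T6}
Step 7: wait(T7) -> count=0 queue=[T7] holders={T1,T2,T5,T6}
Step 8: wait(T3) -> count=0 queue=[T7,T3] holders={T1,T2,T5,T6}
Step 9: wait(T4) -> count=0 queue=[T7,T3,T4] holders={T1,T2,T5,T6}
Step 10: signal(T2) -> count=0 queue=[T3,T4] holders={T1,T5,T6,T7}
Step 11: wait(T2) -> count=0 queue=[T3,T4,T2] holders={T1,T5,T6,T7}
Step 12: signal(T5) -> count=0 queue=[T4,T2] holders={T1,T3,T6,T7}
Step 13: signal(T3) -> count=0 queue=[T2] holders={T1,T4,T6,T7}
Step 14: wait(T5) -> count=0 queue=[T2,T5] holders={T1,T4,T6,T7}
Step 15: wait(T3) -> count=0 queue=[T2,T5,T3] holders={T1,T4,T6,T7}
Step 16: signal(T6) -> count=0 queue=[T5,T3] holders={T1,T2,T4,T7}
Final holders: T1,T2,T4,T7

Answer: T1,T2,T4,T7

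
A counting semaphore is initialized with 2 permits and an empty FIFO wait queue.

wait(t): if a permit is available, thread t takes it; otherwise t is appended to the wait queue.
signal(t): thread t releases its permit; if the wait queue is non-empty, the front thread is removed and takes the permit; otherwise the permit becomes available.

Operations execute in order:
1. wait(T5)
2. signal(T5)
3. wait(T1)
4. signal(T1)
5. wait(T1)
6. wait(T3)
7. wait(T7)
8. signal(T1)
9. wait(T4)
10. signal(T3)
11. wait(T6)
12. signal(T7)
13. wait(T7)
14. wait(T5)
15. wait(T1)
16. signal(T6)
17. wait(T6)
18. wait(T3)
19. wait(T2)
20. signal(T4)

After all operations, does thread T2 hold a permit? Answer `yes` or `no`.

Answer: no

Derivation:
Step 1: wait(T5) -> count=1 queue=[] holders={T5}
Step 2: signal(T5) -> count=2 queue=[] holders={none}
Step 3: wait(T1) -> count=1 queue=[] holders={T1}
Step 4: signal(T1) -> count=2 queue=[] holders={none}
Step 5: wait(T1) -> count=1 queue=[] holders={T1}
Step 6: wait(T3) -> count=0 queue=[] holders={T1,T3}
Step 7: wait(T7) -> count=0 queue=[T7] holders={T1,T3}
Step 8: signal(T1) -> count=0 queue=[] holders={T3,T7}
Step 9: wait(T4) -> count=0 queue=[T4] holders={T3,T7}
Step 10: signal(T3) -> count=0 queue=[] holders={T4,T7}
Step 11: wait(T6) -> count=0 queue=[T6] holders={T4,T7}
Step 12: signal(T7) -> count=0 queue=[] holders={T4,T6}
Step 13: wait(T7) -> count=0 queue=[T7] holders={T4,T6}
Step 14: wait(T5) -> count=0 queue=[T7,T5] holders={T4,T6}
Step 15: wait(T1) -> count=0 queue=[T7,T5,T1] holders={T4,T6}
Step 16: signal(T6) -> count=0 queue=[T5,T1] holders={T4,T7}
Step 17: wait(T6) -> count=0 queue=[T5,T1,T6] holders={T4,T7}
Step 18: wait(T3) -> count=0 queue=[T5,T1,T6,T3] holders={T4,T7}
Step 19: wait(T2) -> count=0 queue=[T5,T1,T6,T3,T2] holders={T4,T7}
Step 20: signal(T4) -> count=0 queue=[T1,T6,T3,T2] holders={T5,T7}
Final holders: {T5,T7} -> T2 not in holders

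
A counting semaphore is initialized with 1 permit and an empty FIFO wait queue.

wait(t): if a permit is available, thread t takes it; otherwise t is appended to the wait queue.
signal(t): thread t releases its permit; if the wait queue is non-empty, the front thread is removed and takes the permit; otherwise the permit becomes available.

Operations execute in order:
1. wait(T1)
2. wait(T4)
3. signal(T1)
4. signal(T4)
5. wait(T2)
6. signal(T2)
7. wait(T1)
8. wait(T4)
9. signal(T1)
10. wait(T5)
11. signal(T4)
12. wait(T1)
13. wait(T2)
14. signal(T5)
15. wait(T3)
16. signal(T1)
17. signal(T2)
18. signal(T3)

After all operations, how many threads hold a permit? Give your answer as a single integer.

Step 1: wait(T1) -> count=0 queue=[] holders={T1}
Step 2: wait(T4) -> count=0 queue=[T4] holders={T1}
Step 3: signal(T1) -> count=0 queue=[] holders={T4}
Step 4: signal(T4) -> count=1 queue=[] holders={none}
Step 5: wait(T2) -> count=0 queue=[] holders={T2}
Step 6: signal(T2) -> count=1 queue=[] holders={none}
Step 7: wait(T1) -> count=0 queue=[] holders={T1}
Step 8: wait(T4) -> count=0 queue=[T4] holders={T1}
Step 9: signal(T1) -> count=0 queue=[] holders={T4}
Step 10: wait(T5) -> count=0 queue=[T5] holders={T4}
Step 11: signal(T4) -> count=0 queue=[] holders={T5}
Step 12: wait(T1) -> count=0 queue=[T1] holders={T5}
Step 13: wait(T2) -> count=0 queue=[T1,T2] holders={T5}
Step 14: signal(T5) -> count=0 queue=[T2] holders={T1}
Step 15: wait(T3) -> count=0 queue=[T2,T3] holders={T1}
Step 16: signal(T1) -> count=0 queue=[T3] holders={T2}
Step 17: signal(T2) -> count=0 queue=[] holders={T3}
Step 18: signal(T3) -> count=1 queue=[] holders={none}
Final holders: {none} -> 0 thread(s)

Answer: 0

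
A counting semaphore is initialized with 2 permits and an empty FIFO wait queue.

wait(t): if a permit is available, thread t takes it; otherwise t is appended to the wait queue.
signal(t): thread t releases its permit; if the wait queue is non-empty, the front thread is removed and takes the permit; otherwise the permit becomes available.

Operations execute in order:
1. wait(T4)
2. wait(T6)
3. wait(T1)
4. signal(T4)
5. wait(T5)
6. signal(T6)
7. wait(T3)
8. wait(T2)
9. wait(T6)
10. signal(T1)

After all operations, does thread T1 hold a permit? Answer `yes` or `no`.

Step 1: wait(T4) -> count=1 queue=[] holders={T4}
Step 2: wait(T6) -> count=0 queue=[] holders={T4,T6}
Step 3: wait(T1) -> count=0 queue=[T1] holders={T4,T6}
Step 4: signal(T4) -> count=0 queue=[] holders={T1,T6}
Step 5: wait(T5) -> count=0 queue=[T5] holders={T1,T6}
Step 6: signal(T6) -> count=0 queue=[] holders={T1,T5}
Step 7: wait(T3) -> count=0 queue=[T3] holders={T1,T5}
Step 8: wait(T2) -> count=0 queue=[T3,T2] holders={T1,T5}
Step 9: wait(T6) -> count=0 queue=[T3,T2,T6] holders={T1,T5}
Step 10: signal(T1) -> count=0 queue=[T2,T6] holders={T3,T5}
Final holders: {T3,T5} -> T1 not in holders

Answer: no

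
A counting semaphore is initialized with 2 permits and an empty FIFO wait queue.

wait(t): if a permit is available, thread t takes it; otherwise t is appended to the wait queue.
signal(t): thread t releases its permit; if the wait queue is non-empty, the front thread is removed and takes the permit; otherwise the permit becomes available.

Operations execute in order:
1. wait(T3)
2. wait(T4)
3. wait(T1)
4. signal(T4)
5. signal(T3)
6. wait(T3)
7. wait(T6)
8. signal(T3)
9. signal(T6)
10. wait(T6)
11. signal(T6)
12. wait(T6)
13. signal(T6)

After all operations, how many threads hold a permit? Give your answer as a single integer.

Step 1: wait(T3) -> count=1 queue=[] holders={T3}
Step 2: wait(T4) -> count=0 queue=[] holders={T3,T4}
Step 3: wait(T1) -> count=0 queue=[T1] holders={T3,T4}
Step 4: signal(T4) -> count=0 queue=[] holders={T1,T3}
Step 5: signal(T3) -> count=1 queue=[] holders={T1}
Step 6: wait(T3) -> count=0 queue=[] holders={T1,T3}
Step 7: wait(T6) -> count=0 queue=[T6] holders={T1,T3}
Step 8: signal(T3) -> count=0 queue=[] holders={T1,T6}
Step 9: signal(T6) -> count=1 queue=[] holders={T1}
Step 10: wait(T6) -> count=0 queue=[] holders={T1,T6}
Step 11: signal(T6) -> count=1 queue=[] holders={T1}
Step 12: wait(T6) -> count=0 queue=[] holders={T1,T6}
Step 13: signal(T6) -> count=1 queue=[] holders={T1}
Final holders: {T1} -> 1 thread(s)

Answer: 1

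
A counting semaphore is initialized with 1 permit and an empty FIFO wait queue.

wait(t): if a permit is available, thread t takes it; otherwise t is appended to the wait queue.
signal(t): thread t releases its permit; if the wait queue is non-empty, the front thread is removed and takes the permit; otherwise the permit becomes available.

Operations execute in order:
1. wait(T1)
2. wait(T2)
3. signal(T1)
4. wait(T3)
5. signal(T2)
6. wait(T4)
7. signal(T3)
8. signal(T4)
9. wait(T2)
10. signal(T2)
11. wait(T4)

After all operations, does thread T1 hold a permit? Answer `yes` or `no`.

Step 1: wait(T1) -> count=0 queue=[] holders={T1}
Step 2: wait(T2) -> count=0 queue=[T2] holders={T1}
Step 3: signal(T1) -> count=0 queue=[] holders={T2}
Step 4: wait(T3) -> count=0 queue=[T3] holders={T2}
Step 5: signal(T2) -> count=0 queue=[] holders={T3}
Step 6: wait(T4) -> count=0 queue=[T4] holders={T3}
Step 7: signal(T3) -> count=0 queue=[] holders={T4}
Step 8: signal(T4) -> count=1 queue=[] holders={none}
Step 9: wait(T2) -> count=0 queue=[] holders={T2}
Step 10: signal(T2) -> count=1 queue=[] holders={none}
Step 11: wait(T4) -> count=0 queue=[] holders={T4}
Final holders: {T4} -> T1 not in holders

Answer: no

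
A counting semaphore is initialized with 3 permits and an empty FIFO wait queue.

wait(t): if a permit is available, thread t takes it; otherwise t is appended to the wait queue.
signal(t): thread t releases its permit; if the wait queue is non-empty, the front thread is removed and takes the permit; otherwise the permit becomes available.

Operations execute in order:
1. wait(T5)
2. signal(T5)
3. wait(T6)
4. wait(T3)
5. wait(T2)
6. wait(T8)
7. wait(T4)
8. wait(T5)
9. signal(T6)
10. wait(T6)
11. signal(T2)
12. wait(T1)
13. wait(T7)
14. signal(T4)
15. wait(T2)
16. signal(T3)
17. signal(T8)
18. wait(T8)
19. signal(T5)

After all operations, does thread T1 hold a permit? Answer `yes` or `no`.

Answer: yes

Derivation:
Step 1: wait(T5) -> count=2 queue=[] holders={T5}
Step 2: signal(T5) -> count=3 queue=[] holders={none}
Step 3: wait(T6) -> count=2 queue=[] holders={T6}
Step 4: wait(T3) -> count=1 queue=[] holders={T3,T6}
Step 5: wait(T2) -> count=0 queue=[] holders={T2,T3,T6}
Step 6: wait(T8) -> count=0 queue=[T8] holders={T2,T3,T6}
Step 7: wait(T4) -> count=0 queue=[T8,T4] holders={T2,T3,T6}
Step 8: wait(T5) -> count=0 queue=[T8,T4,T5] holders={T2,T3,T6}
Step 9: signal(T6) -> count=0 queue=[T4,T5] holders={T2,T3,T8}
Step 10: wait(T6) -> count=0 queue=[T4,T5,T6] holders={T2,T3,T8}
Step 11: signal(T2) -> count=0 queue=[T5,T6] holders={T3,T4,T8}
Step 12: wait(T1) -> count=0 queue=[T5,T6,T1] holders={T3,T4,T8}
Step 13: wait(T7) -> count=0 queue=[T5,T6,T1,T7] holders={T3,T4,T8}
Step 14: signal(T4) -> count=0 queue=[T6,T1,T7] holders={T3,T5,T8}
Step 15: wait(T2) -> count=0 queue=[T6,T1,T7,T2] holders={T3,T5,T8}
Step 16: signal(T3) -> count=0 queue=[T1,T7,T2] holders={T5,T6,T8}
Step 17: signal(T8) -> count=0 queue=[T7,T2] holders={T1,T5,T6}
Step 18: wait(T8) -> count=0 queue=[T7,T2,T8] holders={T1,T5,T6}
Step 19: signal(T5) -> count=0 queue=[T2,T8] holders={T1,T6,T7}
Final holders: {T1,T6,T7} -> T1 in holders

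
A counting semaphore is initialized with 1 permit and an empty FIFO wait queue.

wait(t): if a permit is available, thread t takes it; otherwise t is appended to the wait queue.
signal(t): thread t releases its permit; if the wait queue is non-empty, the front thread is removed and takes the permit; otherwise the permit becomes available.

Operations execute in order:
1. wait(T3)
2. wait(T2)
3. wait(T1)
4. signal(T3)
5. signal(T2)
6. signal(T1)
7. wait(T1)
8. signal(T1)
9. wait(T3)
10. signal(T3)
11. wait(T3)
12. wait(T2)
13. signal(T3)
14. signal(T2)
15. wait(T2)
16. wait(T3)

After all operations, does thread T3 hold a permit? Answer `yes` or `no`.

Answer: no

Derivation:
Step 1: wait(T3) -> count=0 queue=[] holders={T3}
Step 2: wait(T2) -> count=0 queue=[T2] holders={T3}
Step 3: wait(T1) -> count=0 queue=[T2,T1] holders={T3}
Step 4: signal(T3) -> count=0 queue=[T1] holders={T2}
Step 5: signal(T2) -> count=0 queue=[] holders={T1}
Step 6: signal(T1) -> count=1 queue=[] holders={none}
Step 7: wait(T1) -> count=0 queue=[] holders={T1}
Step 8: signal(T1) -> count=1 queue=[] holders={none}
Step 9: wait(T3) -> count=0 queue=[] holders={T3}
Step 10: signal(T3) -> count=1 queue=[] holders={none}
Step 11: wait(T3) -> count=0 queue=[] holders={T3}
Step 12: wait(T2) -> count=0 queue=[T2] holders={T3}
Step 13: signal(T3) -> count=0 queue=[] holders={T2}
Step 14: signal(T2) -> count=1 queue=[] holders={none}
Step 15: wait(T2) -> count=0 queue=[] holders={T2}
Step 16: wait(T3) -> count=0 queue=[T3] holders={T2}
Final holders: {T2} -> T3 not in holders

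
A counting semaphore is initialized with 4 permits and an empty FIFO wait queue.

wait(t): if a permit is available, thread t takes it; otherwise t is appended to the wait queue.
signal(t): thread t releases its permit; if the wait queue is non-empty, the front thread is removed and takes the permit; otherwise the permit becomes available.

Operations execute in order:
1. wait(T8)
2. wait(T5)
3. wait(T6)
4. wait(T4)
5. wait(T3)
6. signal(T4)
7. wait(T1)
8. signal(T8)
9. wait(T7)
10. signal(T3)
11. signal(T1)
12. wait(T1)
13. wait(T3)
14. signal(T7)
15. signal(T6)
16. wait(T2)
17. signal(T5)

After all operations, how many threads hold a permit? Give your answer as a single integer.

Answer: 3

Derivation:
Step 1: wait(T8) -> count=3 queue=[] holders={T8}
Step 2: wait(T5) -> count=2 queue=[] holders={T5,T8}
Step 3: wait(T6) -> count=1 queue=[] holders={T5,T6,T8}
Step 4: wait(T4) -> count=0 queue=[] holders={T4,T5,T6,T8}
Step 5: wait(T3) -> count=0 queue=[T3] holders={T4,T5,T6,T8}
Step 6: signal(T4) -> count=0 queue=[] holders={T3,T5,T6,T8}
Step 7: wait(T1) -> count=0 queue=[T1] holders={T3,T5,T6,T8}
Step 8: signal(T8) -> count=0 queue=[] holders={T1,T3,T5,T6}
Step 9: wait(T7) -> count=0 queue=[T7] holders={T1,T3,T5,T6}
Step 10: signal(T3) -> count=0 queue=[] holders={T1,T5,T6,T7}
Step 11: signal(T1) -> count=1 queue=[] holders={T5,T6,T7}
Step 12: wait(T1) -> count=0 queue=[] holders={T1,T5,T6,T7}
Step 13: wait(T3) -> count=0 queue=[T3] holders={T1,T5,T6,T7}
Step 14: signal(T7) -> count=0 queue=[] holders={T1,T3,T5,T6}
Step 15: signal(T6) -> count=1 queue=[] holders={T1,T3,T5}
Step 16: wait(T2) -> count=0 queue=[] holders={T1,T2,T3,T5}
Step 17: signal(T5) -> count=1 queue=[] holders={T1,T2,T3}
Final holders: {T1,T2,T3} -> 3 thread(s)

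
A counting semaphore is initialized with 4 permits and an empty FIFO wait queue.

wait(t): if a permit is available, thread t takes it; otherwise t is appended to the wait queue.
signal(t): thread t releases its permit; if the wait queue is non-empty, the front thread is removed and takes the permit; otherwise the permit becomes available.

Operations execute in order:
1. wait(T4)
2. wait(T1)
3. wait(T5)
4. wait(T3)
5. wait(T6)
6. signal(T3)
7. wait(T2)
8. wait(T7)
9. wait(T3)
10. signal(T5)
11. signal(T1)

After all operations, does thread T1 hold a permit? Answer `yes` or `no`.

Step 1: wait(T4) -> count=3 queue=[] holders={T4}
Step 2: wait(T1) -> count=2 queue=[] holders={T1,T4}
Step 3: wait(T5) -> count=1 queue=[] holders={T1,T4,T5}
Step 4: wait(T3) -> count=0 queue=[] holders={T1,T3,T4,T5}
Step 5: wait(T6) -> count=0 queue=[T6] holders={T1,T3,T4,T5}
Step 6: signal(T3) -> count=0 queue=[] holders={T1,T4,T5,T6}
Step 7: wait(T2) -> count=0 queue=[T2] holders={T1,T4,T5,T6}
Step 8: wait(T7) -> count=0 queue=[T2,T7] holders={T1,T4,T5,T6}
Step 9: wait(T3) -> count=0 queue=[T2,T7,T3] holders={T1,T4,T5,T6}
Step 10: signal(T5) -> count=0 queue=[T7,T3] holders={T1,T2,T4,T6}
Step 11: signal(T1) -> count=0 queue=[T3] holders={T2,T4,T6,T7}
Final holders: {T2,T4,T6,T7} -> T1 not in holders

Answer: no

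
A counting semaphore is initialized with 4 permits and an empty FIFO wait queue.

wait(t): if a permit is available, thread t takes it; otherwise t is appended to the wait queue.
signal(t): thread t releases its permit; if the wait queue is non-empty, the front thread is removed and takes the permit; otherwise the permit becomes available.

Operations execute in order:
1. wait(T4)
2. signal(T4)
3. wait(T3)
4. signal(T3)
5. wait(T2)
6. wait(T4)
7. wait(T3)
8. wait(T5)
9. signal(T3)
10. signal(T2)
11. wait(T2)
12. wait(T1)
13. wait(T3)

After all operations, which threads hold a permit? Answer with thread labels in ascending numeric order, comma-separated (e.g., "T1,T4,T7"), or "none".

Answer: T1,T2,T4,T5

Derivation:
Step 1: wait(T4) -> count=3 queue=[] holders={T4}
Step 2: signal(T4) -> count=4 queue=[] holders={none}
Step 3: wait(T3) -> count=3 queue=[] holders={T3}
Step 4: signal(T3) -> count=4 queue=[] holders={none}
Step 5: wait(T2) -> count=3 queue=[] holders={T2}
Step 6: wait(T4) -> count=2 queue=[] holders={T2,T4}
Step 7: wait(T3) -> count=1 queue=[] holders={T2,T3,T4}
Step 8: wait(T5) -> count=0 queue=[] holders={T2,T3,T4,T5}
Step 9: signal(T3) -> count=1 queue=[] holders={T2,T4,T5}
Step 10: signal(T2) -> count=2 queue=[] holders={T4,T5}
Step 11: wait(T2) -> count=1 queue=[] holders={T2,T4,T5}
Step 12: wait(T1) -> count=0 queue=[] holders={T1,T2,T4,T5}
Step 13: wait(T3) -> count=0 queue=[T3] holders={T1,T2,T4,T5}
Final holders: T1,T2,T4,T5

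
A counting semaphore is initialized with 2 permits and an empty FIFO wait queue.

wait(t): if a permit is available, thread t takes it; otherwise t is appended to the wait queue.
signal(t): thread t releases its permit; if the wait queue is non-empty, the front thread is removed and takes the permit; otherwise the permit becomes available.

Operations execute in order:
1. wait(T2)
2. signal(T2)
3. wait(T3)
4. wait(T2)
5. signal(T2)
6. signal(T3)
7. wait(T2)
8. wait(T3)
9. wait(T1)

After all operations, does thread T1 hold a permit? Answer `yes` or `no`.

Step 1: wait(T2) -> count=1 queue=[] holders={T2}
Step 2: signal(T2) -> count=2 queue=[] holders={none}
Step 3: wait(T3) -> count=1 queue=[] holders={T3}
Step 4: wait(T2) -> count=0 queue=[] holders={T2,T3}
Step 5: signal(T2) -> count=1 queue=[] holders={T3}
Step 6: signal(T3) -> count=2 queue=[] holders={none}
Step 7: wait(T2) -> count=1 queue=[] holders={T2}
Step 8: wait(T3) -> count=0 queue=[] holders={T2,T3}
Step 9: wait(T1) -> count=0 queue=[T1] holders={T2,T3}
Final holders: {T2,T3} -> T1 not in holders

Answer: no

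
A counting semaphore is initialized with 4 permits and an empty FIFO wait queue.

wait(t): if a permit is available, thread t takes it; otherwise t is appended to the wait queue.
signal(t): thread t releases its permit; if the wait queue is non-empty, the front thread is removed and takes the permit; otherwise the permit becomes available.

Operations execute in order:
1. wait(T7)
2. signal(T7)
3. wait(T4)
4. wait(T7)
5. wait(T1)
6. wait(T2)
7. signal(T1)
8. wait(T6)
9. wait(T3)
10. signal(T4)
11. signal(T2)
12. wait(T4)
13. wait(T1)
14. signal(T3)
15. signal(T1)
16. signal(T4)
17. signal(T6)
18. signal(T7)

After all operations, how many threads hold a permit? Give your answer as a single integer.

Answer: 0

Derivation:
Step 1: wait(T7) -> count=3 queue=[] holders={T7}
Step 2: signal(T7) -> count=4 queue=[] holders={none}
Step 3: wait(T4) -> count=3 queue=[] holders={T4}
Step 4: wait(T7) -> count=2 queue=[] holders={T4,T7}
Step 5: wait(T1) -> count=1 queue=[] holders={T1,T4,T7}
Step 6: wait(T2) -> count=0 queue=[] holders={T1,T2,T4,T7}
Step 7: signal(T1) -> count=1 queue=[] holders={T2,T4,T7}
Step 8: wait(T6) -> count=0 queue=[] holders={T2,T4,T6,T7}
Step 9: wait(T3) -> count=0 queue=[T3] holders={T2,T4,T6,T7}
Step 10: signal(T4) -> count=0 queue=[] holders={T2,T3,T6,T7}
Step 11: signal(T2) -> count=1 queue=[] holders={T3,T6,T7}
Step 12: wait(T4) -> count=0 queue=[] holders={T3,T4,T6,T7}
Step 13: wait(T1) -> count=0 queue=[T1] holders={T3,T4,T6,T7}
Step 14: signal(T3) -> count=0 queue=[] holders={T1,T4,T6,T7}
Step 15: signal(T1) -> count=1 queue=[] holders={T4,T6,T7}
Step 16: signal(T4) -> count=2 queue=[] holders={T6,T7}
Step 17: signal(T6) -> count=3 queue=[] holders={T7}
Step 18: signal(T7) -> count=4 queue=[] holders={none}
Final holders: {none} -> 0 thread(s)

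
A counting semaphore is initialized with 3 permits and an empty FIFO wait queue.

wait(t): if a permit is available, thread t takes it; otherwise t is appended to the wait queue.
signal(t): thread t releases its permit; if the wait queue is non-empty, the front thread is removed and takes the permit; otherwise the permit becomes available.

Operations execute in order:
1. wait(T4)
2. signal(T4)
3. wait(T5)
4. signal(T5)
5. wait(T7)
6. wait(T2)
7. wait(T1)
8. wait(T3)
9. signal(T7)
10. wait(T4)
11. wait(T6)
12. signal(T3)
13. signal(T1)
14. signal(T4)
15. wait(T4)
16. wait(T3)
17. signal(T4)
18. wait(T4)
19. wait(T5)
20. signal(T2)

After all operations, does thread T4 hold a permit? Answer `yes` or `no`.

Step 1: wait(T4) -> count=2 queue=[] holders={T4}
Step 2: signal(T4) -> count=3 queue=[] holders={none}
Step 3: wait(T5) -> count=2 queue=[] holders={T5}
Step 4: signal(T5) -> count=3 queue=[] holders={none}
Step 5: wait(T7) -> count=2 queue=[] holders={T7}
Step 6: wait(T2) -> count=1 queue=[] holders={T2,T7}
Step 7: wait(T1) -> count=0 queue=[] holders={T1,T2,T7}
Step 8: wait(T3) -> count=0 queue=[T3] holders={T1,T2,T7}
Step 9: signal(T7) -> count=0 queue=[] holders={T1,T2,T3}
Step 10: wait(T4) -> count=0 queue=[T4] holders={T1,T2,T3}
Step 11: wait(T6) -> count=0 queue=[T4,T6] holders={T1,T2,T3}
Step 12: signal(T3) -> count=0 queue=[T6] holders={T1,T2,T4}
Step 13: signal(T1) -> count=0 queue=[] holders={T2,T4,T6}
Step 14: signal(T4) -> count=1 queue=[] holders={T2,T6}
Step 15: wait(T4) -> count=0 queue=[] holders={T2,T4,T6}
Step 16: wait(T3) -> count=0 queue=[T3] holders={T2,T4,T6}
Step 17: signal(T4) -> count=0 queue=[] holders={T2,T3,T6}
Step 18: wait(T4) -> count=0 queue=[T4] holders={T2,T3,T6}
Step 19: wait(T5) -> count=0 queue=[T4,T5] holders={T2,T3,T6}
Step 20: signal(T2) -> count=0 queue=[T5] holders={T3,T4,T6}
Final holders: {T3,T4,T6} -> T4 in holders

Answer: yes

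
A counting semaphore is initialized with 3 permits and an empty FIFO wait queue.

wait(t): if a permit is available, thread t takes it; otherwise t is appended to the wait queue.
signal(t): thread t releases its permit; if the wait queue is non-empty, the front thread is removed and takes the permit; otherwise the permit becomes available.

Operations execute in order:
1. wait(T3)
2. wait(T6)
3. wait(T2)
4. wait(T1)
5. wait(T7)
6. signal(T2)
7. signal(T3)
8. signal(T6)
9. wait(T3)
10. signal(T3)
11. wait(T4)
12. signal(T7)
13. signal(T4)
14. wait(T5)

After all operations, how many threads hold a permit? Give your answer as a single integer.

Answer: 2

Derivation:
Step 1: wait(T3) -> count=2 queue=[] holders={T3}
Step 2: wait(T6) -> count=1 queue=[] holders={T3,T6}
Step 3: wait(T2) -> count=0 queue=[] holders={T2,T3,T6}
Step 4: wait(T1) -> count=0 queue=[T1] holders={T2,T3,T6}
Step 5: wait(T7) -> count=0 queue=[T1,T7] holders={T2,T3,T6}
Step 6: signal(T2) -> count=0 queue=[T7] holders={T1,T3,T6}
Step 7: signal(T3) -> count=0 queue=[] holders={T1,T6,T7}
Step 8: signal(T6) -> count=1 queue=[] holders={T1,T7}
Step 9: wait(T3) -> count=0 queue=[] holders={T1,T3,T7}
Step 10: signal(T3) -> count=1 queue=[] holders={T1,T7}
Step 11: wait(T4) -> count=0 queue=[] holders={T1,T4,T7}
Step 12: signal(T7) -> count=1 queue=[] holders={T1,T4}
Step 13: signal(T4) -> count=2 queue=[] holders={T1}
Step 14: wait(T5) -> count=1 queue=[] holders={T1,T5}
Final holders: {T1,T5} -> 2 thread(s)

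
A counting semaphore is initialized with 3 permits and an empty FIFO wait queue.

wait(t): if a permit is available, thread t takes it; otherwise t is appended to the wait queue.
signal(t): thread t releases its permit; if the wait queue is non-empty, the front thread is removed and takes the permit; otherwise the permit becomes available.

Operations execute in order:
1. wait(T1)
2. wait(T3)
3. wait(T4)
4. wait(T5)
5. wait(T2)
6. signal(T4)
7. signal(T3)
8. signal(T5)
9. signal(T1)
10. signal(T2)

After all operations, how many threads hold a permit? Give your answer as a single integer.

Step 1: wait(T1) -> count=2 queue=[] holders={T1}
Step 2: wait(T3) -> count=1 queue=[] holders={T1,T3}
Step 3: wait(T4) -> count=0 queue=[] holders={T1,T3,T4}
Step 4: wait(T5) -> count=0 queue=[T5] holders={T1,T3,T4}
Step 5: wait(T2) -> count=0 queue=[T5,T2] holders={T1,T3,T4}
Step 6: signal(T4) -> count=0 queue=[T2] holders={T1,T3,T5}
Step 7: signal(T3) -> count=0 queue=[] holders={T1,T2,T5}
Step 8: signal(T5) -> count=1 queue=[] holders={T1,T2}
Step 9: signal(T1) -> count=2 queue=[] holders={T2}
Step 10: signal(T2) -> count=3 queue=[] holders={none}
Final holders: {none} -> 0 thread(s)

Answer: 0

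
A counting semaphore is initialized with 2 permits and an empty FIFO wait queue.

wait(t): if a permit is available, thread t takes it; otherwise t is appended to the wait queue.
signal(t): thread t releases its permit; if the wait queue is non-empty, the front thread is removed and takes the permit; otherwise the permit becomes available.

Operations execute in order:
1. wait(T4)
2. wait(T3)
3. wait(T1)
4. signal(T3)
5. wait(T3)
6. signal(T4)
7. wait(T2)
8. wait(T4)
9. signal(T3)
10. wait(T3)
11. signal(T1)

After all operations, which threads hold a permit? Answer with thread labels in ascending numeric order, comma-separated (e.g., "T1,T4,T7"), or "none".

Answer: T2,T4

Derivation:
Step 1: wait(T4) -> count=1 queue=[] holders={T4}
Step 2: wait(T3) -> count=0 queue=[] holders={T3,T4}
Step 3: wait(T1) -> count=0 queue=[T1] holders={T3,T4}
Step 4: signal(T3) -> count=0 queue=[] holders={T1,T4}
Step 5: wait(T3) -> count=0 queue=[T3] holders={T1,T4}
Step 6: signal(T4) -> count=0 queue=[] holders={T1,T3}
Step 7: wait(T2) -> count=0 queue=[T2] holders={T1,T3}
Step 8: wait(T4) -> count=0 queue=[T2,T4] holders={T1,T3}
Step 9: signal(T3) -> count=0 queue=[T4] holders={T1,T2}
Step 10: wait(T3) -> count=0 queue=[T4,T3] holders={T1,T2}
Step 11: signal(T1) -> count=0 queue=[T3] holders={T2,T4}
Final holders: T2,T4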